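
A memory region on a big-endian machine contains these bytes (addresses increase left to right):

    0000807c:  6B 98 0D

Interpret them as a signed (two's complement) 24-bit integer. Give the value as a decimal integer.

In big-endian order the high byte comes first in memory.
The bytes are already most-significant first: 0x6B980D.
0x6B980D = 7051277.

7051277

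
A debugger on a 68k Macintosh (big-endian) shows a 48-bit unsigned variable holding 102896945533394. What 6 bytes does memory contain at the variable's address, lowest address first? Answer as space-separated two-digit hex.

102896945533394 in hexadecimal, padded to 48 bits, is 0x5D958FE311D2.
Split into bytes (most-significant first): 5D 95 8F E3 11 D2.
Big-endian: lowest address holds the most-significant byte.
So the memory order matches the most-significant-first order: 5D 95 8F E3 11 D2.

5D 95 8F E3 11 D2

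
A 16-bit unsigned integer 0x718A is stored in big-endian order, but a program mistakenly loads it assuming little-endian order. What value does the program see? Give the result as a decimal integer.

35441

Stored big-endian, the bytes at ascending addresses are 71 8A.
Read back as little-endian, the first byte is least significant, giving 0x8A71.
0x8A71 = 35441.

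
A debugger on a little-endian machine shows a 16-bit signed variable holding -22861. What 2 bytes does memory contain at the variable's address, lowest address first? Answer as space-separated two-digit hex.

Two's complement of -22861 in 16 bits: 22861 = 0x594D; invert → 0xA6B2; add 1 → 0xA6B3.
Split into bytes (most-significant first): A6 B3.
In little-endian order the low byte comes first in memory.
So at ascending addresses the bytes are B3 A6.

B3 A6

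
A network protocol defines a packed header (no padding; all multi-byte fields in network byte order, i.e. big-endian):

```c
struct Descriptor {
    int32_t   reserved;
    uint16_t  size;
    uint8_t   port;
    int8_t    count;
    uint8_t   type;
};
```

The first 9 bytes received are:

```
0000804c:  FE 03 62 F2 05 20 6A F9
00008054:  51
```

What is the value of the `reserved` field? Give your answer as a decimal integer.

-33332494

`reserved` is the first field, at byte offset 0, occupying 4 bytes.
Bytes at offsets 0..3: FE 03 62 F2.
In big-endian order the high byte comes first in memory.
The bytes are already most-significant first: 0xFE0362F2.
Top bit is set, so as a signed 32-bit value this is 0xFE0362F2 − 2^32 = -33332494.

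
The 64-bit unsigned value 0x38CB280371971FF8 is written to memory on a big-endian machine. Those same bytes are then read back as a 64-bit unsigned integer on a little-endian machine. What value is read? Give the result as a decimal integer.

17879175557324262200

Stored big-endian, the bytes at ascending addresses are 38 CB 28 03 71 97 1F F8.
Read back as little-endian, the first byte is least significant, giving 0xF81F97710328CB38.
0xF81F97710328CB38 = 17879175557324262200.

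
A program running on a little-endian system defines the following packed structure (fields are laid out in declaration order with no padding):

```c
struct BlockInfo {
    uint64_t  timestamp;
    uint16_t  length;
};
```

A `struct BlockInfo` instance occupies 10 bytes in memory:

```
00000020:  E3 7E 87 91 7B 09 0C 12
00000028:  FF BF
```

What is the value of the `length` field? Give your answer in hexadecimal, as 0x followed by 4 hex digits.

0xBFFF

`length` follows `timestamp` (8 bytes), so it starts at byte offset 8 and occupies 2 bytes.
Bytes at offsets 8..9: FF BF.
Little-endian stores the least-significant byte at the lowest address.
Reassemble most-significant byte first: BF FF → 0xBFFF.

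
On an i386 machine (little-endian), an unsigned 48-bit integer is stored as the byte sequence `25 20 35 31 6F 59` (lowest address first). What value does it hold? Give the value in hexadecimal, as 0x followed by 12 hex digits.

Little-endian: lowest address holds the least-significant byte.
Reassemble most-significant byte first: 59 6F 31 35 20 25 → 0x596F31352025.

0x596F31352025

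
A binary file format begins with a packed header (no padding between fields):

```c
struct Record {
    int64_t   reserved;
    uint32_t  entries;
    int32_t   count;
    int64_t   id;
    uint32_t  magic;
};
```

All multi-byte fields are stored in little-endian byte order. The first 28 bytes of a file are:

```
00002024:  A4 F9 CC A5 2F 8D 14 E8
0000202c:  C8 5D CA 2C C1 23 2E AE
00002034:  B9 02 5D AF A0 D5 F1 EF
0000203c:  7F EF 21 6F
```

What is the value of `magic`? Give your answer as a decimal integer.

1864494975

`magic` follows `reserved` (8 B), `entries` (4 B), `count` (4 B), `id` (8 B), so it starts at offset 8 + 4 + 4 + 8 = 24 and occupies 4 bytes.
Bytes at offsets 24..27: 7F EF 21 6F.
In little-endian order the low byte comes first in memory.
Reassemble most-significant byte first: 6F 21 EF 7F → 0x6F21EF7F.
0x6F21EF7F = 1864494975.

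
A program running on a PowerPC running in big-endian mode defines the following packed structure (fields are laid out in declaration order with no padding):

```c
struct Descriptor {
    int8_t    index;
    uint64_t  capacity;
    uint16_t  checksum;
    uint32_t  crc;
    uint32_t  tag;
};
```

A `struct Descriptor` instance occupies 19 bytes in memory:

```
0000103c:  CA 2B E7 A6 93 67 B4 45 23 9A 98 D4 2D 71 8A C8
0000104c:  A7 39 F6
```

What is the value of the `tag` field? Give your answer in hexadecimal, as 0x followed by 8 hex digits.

0xC8A739F6

`tag` follows `index` (1 B), `capacity` (8 B), `checksum` (2 B), `crc` (4 B), so it starts at offset 1 + 8 + 2 + 4 = 15 and occupies 4 bytes.
Bytes at offsets 15..18: C8 A7 39 F6.
In big-endian order the high byte comes first in memory.
The bytes are already most-significant first: 0xC8A739F6.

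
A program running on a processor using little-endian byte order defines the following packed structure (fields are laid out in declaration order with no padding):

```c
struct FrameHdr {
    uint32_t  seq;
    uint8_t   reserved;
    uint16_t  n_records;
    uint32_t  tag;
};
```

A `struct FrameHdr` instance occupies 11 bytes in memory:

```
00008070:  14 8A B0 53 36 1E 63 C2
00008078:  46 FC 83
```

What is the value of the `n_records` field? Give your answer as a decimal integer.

`n_records` follows `seq` (4 B), `reserved` (1 B), so it starts at offset 4 + 1 = 5 and occupies 2 bytes.
Bytes at offsets 5..6: 1E 63.
Little-endian: lowest address holds the least-significant byte.
Reassemble most-significant byte first: 63 1E → 0x631E.
0x631E = 25374.

25374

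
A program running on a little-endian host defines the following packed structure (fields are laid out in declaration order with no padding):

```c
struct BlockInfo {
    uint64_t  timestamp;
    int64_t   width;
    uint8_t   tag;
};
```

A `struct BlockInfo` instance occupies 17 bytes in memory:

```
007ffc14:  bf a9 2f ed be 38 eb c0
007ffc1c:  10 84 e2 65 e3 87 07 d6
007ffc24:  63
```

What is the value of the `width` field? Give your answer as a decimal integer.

`width` follows `timestamp` (8 bytes), so it starts at byte offset 8 and occupies 8 bytes.
Bytes at offsets 8..15: 10 84 E2 65 E3 87 07 D6.
In little-endian order the low byte comes first in memory.
Reassemble most-significant byte first: D6 07 87 E3 65 E2 84 10 → 0xD60787E365E28410.
Top bit is set, so as a signed 64-bit value this is 0xD60787E365E28410 − 2^64 = -3024299214019329008.

-3024299214019329008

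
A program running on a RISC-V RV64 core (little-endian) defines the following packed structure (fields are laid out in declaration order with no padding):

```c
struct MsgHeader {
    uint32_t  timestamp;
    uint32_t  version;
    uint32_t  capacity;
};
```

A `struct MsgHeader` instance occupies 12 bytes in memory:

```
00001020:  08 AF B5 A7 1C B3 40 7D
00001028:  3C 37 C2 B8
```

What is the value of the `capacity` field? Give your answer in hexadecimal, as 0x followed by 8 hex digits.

0xB8C2373C

`capacity` follows `timestamp` (4 B), `version` (4 B), so it starts at offset 4 + 4 = 8 and occupies 4 bytes.
Bytes at offsets 8..11: 3C 37 C2 B8.
Little-endian stores the least-significant byte at the lowest address.
Reassemble most-significant byte first: B8 C2 37 3C → 0xB8C2373C.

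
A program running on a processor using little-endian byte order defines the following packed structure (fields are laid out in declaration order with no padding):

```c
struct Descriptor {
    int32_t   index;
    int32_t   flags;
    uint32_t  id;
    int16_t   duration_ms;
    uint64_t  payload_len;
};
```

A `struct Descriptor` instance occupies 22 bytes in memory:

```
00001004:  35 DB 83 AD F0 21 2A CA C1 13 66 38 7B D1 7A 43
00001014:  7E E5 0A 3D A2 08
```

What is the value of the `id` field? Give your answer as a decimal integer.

`id` follows `index` (4 B), `flags` (4 B), so it starts at offset 4 + 4 = 8 and occupies 4 bytes.
Bytes at offsets 8..11: C1 13 66 38.
In little-endian order the low byte comes first in memory.
Reassemble most-significant byte first: 38 66 13 C1 → 0x386613C1.
0x386613C1 = 946213825.

946213825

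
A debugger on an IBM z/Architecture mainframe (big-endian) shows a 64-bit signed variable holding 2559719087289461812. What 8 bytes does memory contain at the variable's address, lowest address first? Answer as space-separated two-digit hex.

23 85 F2 F2 AA AC EC 34

2559719087289461812 in hexadecimal, padded to 64 bits, is 0x2385F2F2AAACEC34.
Split into bytes (most-significant first): 23 85 F2 F2 AA AC EC 34.
Big-endian: lowest address holds the most-significant byte.
So the memory order matches the most-significant-first order: 23 85 F2 F2 AA AC EC 34.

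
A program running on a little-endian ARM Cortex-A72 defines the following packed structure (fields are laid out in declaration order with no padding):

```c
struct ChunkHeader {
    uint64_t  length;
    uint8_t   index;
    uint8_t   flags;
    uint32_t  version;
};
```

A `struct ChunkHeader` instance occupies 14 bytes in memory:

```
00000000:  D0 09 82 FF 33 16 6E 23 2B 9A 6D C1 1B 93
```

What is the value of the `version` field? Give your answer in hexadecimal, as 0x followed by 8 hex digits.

0x931BC16D

`version` follows `length` (8 B), `index` (1 B), `flags` (1 B), so it starts at offset 8 + 1 + 1 = 10 and occupies 4 bytes.
Bytes at offsets 10..13: 6D C1 1B 93.
Little-endian stores the least-significant byte at the lowest address.
Reassemble most-significant byte first: 93 1B C1 6D → 0x931BC16D.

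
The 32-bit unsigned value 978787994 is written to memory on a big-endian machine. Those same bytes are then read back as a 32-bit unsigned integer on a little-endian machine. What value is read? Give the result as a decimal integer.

2585679674

978787994 in 32-bit hexadecimal is 0x3A571E9A.
Stored big-endian, the bytes at ascending addresses are 3A 57 1E 9A.
Read back as little-endian, the first byte is least significant, giving 0x9A1E573A.
0x9A1E573A = 2585679674.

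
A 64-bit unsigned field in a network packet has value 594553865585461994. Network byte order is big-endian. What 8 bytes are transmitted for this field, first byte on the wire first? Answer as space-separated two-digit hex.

08 40 47 97 36 0E 8A EA

594553865585461994 in hexadecimal, padded to 64 bits, is 0x08404797360E8AEA.
Split into bytes (most-significant first): 08 40 47 97 36 0E 8A EA.
In big-endian order the high byte comes first in memory.
So the memory order matches the most-significant-first order: 08 40 47 97 36 0E 8A EA.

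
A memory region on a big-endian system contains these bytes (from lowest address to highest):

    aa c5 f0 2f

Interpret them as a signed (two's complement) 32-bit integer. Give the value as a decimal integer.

Big-endian stores the most-significant byte at the lowest address.
The bytes are already most-significant first: 0xAAC5F02F.
Top bit is set, so as a signed 32-bit value this is 0xAAC5F02F − 2^32 = -1429868497.

-1429868497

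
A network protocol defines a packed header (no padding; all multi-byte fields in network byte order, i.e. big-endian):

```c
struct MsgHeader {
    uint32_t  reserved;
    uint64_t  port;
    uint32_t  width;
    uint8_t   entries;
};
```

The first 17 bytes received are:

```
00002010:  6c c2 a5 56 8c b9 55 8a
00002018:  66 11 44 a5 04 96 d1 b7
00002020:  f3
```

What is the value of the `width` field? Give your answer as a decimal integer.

76992951

`width` follows `reserved` (4 B), `port` (8 B), so it starts at offset 4 + 8 = 12 and occupies 4 bytes.
Bytes at offsets 12..15: 04 96 D1 B7.
In big-endian order the high byte comes first in memory.
The bytes are already most-significant first: 0x0496D1B7.
0x0496D1B7 = 76992951.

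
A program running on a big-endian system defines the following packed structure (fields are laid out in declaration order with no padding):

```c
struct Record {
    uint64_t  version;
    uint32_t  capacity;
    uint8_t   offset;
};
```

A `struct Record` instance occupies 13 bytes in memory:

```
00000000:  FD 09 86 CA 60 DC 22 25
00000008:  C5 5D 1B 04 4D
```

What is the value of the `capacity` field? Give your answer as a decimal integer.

`capacity` follows `version` (8 bytes), so it starts at byte offset 8 and occupies 4 bytes.
Bytes at offsets 8..11: C5 5D 1B 04.
Big-endian stores the most-significant byte at the lowest address.
The bytes are already most-significant first: 0xC55D1B04.
0xC55D1B04 = 3311213316.

3311213316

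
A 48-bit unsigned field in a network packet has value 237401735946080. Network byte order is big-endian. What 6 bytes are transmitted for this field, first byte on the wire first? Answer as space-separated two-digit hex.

237401735946080 in hexadecimal, padded to 48 bits, is 0xD7EA6623DF60.
Split into bytes (most-significant first): D7 EA 66 23 DF 60.
Big-endian stores the most-significant byte at the lowest address.
So the memory order matches the most-significant-first order: D7 EA 66 23 DF 60.

D7 EA 66 23 DF 60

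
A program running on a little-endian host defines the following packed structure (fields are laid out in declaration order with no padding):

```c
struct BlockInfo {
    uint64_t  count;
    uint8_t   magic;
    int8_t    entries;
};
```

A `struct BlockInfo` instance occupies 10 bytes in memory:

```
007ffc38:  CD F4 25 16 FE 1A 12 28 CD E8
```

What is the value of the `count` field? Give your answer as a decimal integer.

2887399989693510861

`count` is the first field, at byte offset 0, occupying 8 bytes.
Bytes at offsets 0..7: CD F4 25 16 FE 1A 12 28.
In little-endian order the low byte comes first in memory.
Reassemble most-significant byte first: 28 12 1A FE 16 25 F4 CD → 0x28121AFE1625F4CD.
0x28121AFE1625F4CD = 2887399989693510861.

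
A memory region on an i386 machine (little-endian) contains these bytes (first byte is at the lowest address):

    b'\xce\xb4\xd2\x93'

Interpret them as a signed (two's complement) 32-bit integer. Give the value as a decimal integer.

Little-endian stores the least-significant byte at the lowest address.
Reassemble most-significant byte first: 93 D2 B4 CE → 0x93D2B4CE.
Top bit is set, so as a signed 32-bit value this is 0x93D2B4CE − 2^32 = -1814907698.

-1814907698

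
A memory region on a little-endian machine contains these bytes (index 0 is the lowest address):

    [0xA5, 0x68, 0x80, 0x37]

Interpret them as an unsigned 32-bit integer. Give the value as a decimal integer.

931162277

Little-endian stores the least-significant byte at the lowest address.
Reassemble most-significant byte first: 37 80 68 A5 → 0x378068A5.
0x378068A5 = 931162277.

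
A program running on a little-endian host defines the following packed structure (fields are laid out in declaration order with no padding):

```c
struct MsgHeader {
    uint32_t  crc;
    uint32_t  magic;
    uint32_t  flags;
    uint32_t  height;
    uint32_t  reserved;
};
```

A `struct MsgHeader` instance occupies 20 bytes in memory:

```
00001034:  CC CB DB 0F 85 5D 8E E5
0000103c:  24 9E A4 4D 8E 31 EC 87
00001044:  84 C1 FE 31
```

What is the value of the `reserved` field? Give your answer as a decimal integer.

`reserved` follows `crc` (4 B), `magic` (4 B), `flags` (4 B), `height` (4 B), so it starts at offset 4 + 4 + 4 + 4 = 16 and occupies 4 bytes.
Bytes at offsets 16..19: 84 C1 FE 31.
Little-endian stores the least-significant byte at the lowest address.
Reassemble most-significant byte first: 31 FE C1 84 → 0x31FEC184.
0x31FEC184 = 838779268.

838779268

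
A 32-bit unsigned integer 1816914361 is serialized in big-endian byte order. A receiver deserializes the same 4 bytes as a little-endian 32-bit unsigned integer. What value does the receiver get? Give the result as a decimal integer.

1816914361 in 32-bit hexadecimal is 0x6C4BE9B9.
Stored big-endian, the bytes at ascending addresses are 6C 4B E9 B9.
Read back as little-endian, the first byte is least significant, giving 0xB9E94B6C.
0xB9E94B6C = 3119074156.

3119074156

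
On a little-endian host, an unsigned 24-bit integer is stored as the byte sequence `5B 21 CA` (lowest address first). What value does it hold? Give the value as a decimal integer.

13246811

Little-endian stores the least-significant byte at the lowest address.
Reassemble most-significant byte first: CA 21 5B → 0xCA215B.
0xCA215B = 13246811.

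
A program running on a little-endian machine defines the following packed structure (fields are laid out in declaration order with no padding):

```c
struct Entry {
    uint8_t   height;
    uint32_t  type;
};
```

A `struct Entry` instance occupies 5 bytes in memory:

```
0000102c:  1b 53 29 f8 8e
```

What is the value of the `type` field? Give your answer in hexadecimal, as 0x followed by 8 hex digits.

`type` follows `height` (1 byte), so it starts at byte offset 1 and occupies 4 bytes.
Bytes at offsets 1..4: 53 29 F8 8E.
Little-endian stores the least-significant byte at the lowest address.
Reassemble most-significant byte first: 8E F8 29 53 → 0x8EF82953.

0x8EF82953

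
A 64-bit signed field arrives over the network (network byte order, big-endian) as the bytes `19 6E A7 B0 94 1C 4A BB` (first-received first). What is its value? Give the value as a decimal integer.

1832586475227335355

Big-endian: lowest address holds the most-significant byte.
The bytes are already most-significant first: 0x196EA7B0941C4ABB.
0x196EA7B0941C4ABB = 1832586475227335355.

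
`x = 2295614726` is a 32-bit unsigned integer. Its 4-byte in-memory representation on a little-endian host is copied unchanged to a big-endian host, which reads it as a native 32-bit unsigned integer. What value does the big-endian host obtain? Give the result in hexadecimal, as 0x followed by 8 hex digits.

0x064DD488

2295614726 in 32-bit hexadecimal is 0x88D44D06.
Stored little-endian, the bytes at ascending addresses are 06 4D D4 88.
Read back as big-endian, the last byte is least significant, giving 0x064DD488.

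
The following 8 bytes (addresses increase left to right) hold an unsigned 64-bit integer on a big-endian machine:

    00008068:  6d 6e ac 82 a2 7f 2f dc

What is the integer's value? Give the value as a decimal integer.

7885429674644287452

Big-endian: lowest address holds the most-significant byte.
The bytes are already most-significant first: 0x6D6EAC82A27F2FDC.
0x6D6EAC82A27F2FDC = 7885429674644287452.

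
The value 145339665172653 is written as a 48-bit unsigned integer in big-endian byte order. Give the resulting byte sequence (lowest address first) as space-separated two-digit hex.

145339665172653 in hexadecimal, padded to 48 bits, is 0x842F871D48AD.
Split into bytes (most-significant first): 84 2F 87 1D 48 AD.
In big-endian order the high byte comes first in memory.
So the memory order matches the most-significant-first order: 84 2F 87 1D 48 AD.

84 2F 87 1D 48 AD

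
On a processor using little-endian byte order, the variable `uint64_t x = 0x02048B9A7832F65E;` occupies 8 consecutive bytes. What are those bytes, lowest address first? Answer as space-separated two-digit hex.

5E F6 32 78 9A 8B 04 02

Split into bytes (most-significant first): 02 04 8B 9A 78 32 F6 5E.
In little-endian order the low byte comes first in memory.
So at ascending addresses the bytes are 5E F6 32 78 9A 8B 04 02.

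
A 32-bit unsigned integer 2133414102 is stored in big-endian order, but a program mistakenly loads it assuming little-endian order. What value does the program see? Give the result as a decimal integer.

3595577727

2133414102 in 32-bit hexadecimal is 0x7F2950D6.
Stored big-endian, the bytes at ascending addresses are 7F 29 50 D6.
Read back as little-endian, the first byte is least significant, giving 0xD650297F.
0xD650297F = 3595577727.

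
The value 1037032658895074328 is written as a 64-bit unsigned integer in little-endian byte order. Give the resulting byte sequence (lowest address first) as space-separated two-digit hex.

1037032658895074328 in hexadecimal, padded to 64 bits, is 0x0E6447B575EB7418.
Split into bytes (most-significant first): 0E 64 47 B5 75 EB 74 18.
Little-endian stores the least-significant byte at the lowest address.
So at ascending addresses the bytes are 18 74 EB 75 B5 47 64 0E.

18 74 EB 75 B5 47 64 0E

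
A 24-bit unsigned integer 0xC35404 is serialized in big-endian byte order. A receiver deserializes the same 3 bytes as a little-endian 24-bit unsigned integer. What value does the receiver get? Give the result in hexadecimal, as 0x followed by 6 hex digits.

0x0454C3

Stored big-endian, the bytes at ascending addresses are C3 54 04.
Read back as little-endian, the first byte is least significant, giving 0x0454C3.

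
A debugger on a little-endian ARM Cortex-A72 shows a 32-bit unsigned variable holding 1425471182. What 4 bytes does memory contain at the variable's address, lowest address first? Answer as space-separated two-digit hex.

1425471182 in hexadecimal, padded to 32 bits, is 0x54F6F6CE.
Split into bytes (most-significant first): 54 F6 F6 CE.
Little-endian stores the least-significant byte at the lowest address.
So at ascending addresses the bytes are CE F6 F6 54.

CE F6 F6 54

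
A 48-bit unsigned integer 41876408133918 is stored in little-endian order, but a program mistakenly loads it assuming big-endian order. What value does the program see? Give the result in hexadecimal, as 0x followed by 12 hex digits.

0x1E696E1C1626

41876408133918 in 48-bit hexadecimal is 0x26161C6E691E.
Stored little-endian, the bytes at ascending addresses are 1E 69 6E 1C 16 26.
Read back as big-endian, the last byte is least significant, giving 0x1E696E1C1626.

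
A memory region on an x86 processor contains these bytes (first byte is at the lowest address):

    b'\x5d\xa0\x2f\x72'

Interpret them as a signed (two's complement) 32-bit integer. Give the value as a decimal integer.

1915723869

Little-endian: lowest address holds the least-significant byte.
Reassemble most-significant byte first: 72 2F A0 5D → 0x722FA05D.
0x722FA05D = 1915723869.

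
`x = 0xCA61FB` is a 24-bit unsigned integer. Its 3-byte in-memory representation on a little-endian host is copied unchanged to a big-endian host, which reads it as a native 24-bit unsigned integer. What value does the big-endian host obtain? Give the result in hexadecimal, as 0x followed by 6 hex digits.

Stored little-endian, the bytes at ascending addresses are FB 61 CA.
Read back as big-endian, the last byte is least significant, giving 0xFB61CA.

0xFB61CA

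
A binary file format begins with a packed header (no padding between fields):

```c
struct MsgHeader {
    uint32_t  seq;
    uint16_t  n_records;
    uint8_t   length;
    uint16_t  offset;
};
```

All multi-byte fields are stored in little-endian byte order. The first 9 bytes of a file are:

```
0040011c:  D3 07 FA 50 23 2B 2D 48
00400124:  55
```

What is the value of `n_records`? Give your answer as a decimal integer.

`n_records` follows `seq` (4 bytes), so it starts at byte offset 4 and occupies 2 bytes.
Bytes at offsets 4..5: 23 2B.
Little-endian stores the least-significant byte at the lowest address.
Reassemble most-significant byte first: 2B 23 → 0x2B23.
0x2B23 = 11043.

11043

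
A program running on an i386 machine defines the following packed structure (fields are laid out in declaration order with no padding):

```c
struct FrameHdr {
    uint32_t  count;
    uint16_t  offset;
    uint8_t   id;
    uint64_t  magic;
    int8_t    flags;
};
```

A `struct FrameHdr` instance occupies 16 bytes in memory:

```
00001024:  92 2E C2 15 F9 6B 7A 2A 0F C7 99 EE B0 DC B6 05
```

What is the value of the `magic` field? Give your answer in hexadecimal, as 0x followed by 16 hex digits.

`magic` follows `count` (4 B), `offset` (2 B), `id` (1 B), so it starts at offset 4 + 2 + 1 = 7 and occupies 8 bytes.
Bytes at offsets 7..14: 2A 0F C7 99 EE B0 DC B6.
Little-endian: lowest address holds the least-significant byte.
Reassemble most-significant byte first: B6 DC B0 EE 99 C7 0F 2A → 0xB6DCB0EE99C70F2A.

0xB6DCB0EE99C70F2A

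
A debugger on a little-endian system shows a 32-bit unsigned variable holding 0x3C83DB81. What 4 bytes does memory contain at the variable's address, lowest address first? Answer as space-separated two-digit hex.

81 DB 83 3C

Split into bytes (most-significant first): 3C 83 DB 81.
Little-endian stores the least-significant byte at the lowest address.
So at ascending addresses the bytes are 81 DB 83 3C.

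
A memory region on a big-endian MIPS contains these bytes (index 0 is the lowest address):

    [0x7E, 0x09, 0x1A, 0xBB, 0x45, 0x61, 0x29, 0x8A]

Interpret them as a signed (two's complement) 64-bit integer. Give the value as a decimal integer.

9081819515194517898

Big-endian stores the most-significant byte at the lowest address.
The bytes are already most-significant first: 0x7E091ABB4561298A.
0x7E091ABB4561298A = 9081819515194517898.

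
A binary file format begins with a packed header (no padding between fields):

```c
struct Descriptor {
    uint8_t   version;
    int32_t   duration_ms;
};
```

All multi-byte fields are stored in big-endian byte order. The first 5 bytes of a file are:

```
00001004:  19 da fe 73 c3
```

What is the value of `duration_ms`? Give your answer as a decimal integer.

-620858429

`duration_ms` follows `version` (1 byte), so it starts at byte offset 1 and occupies 4 bytes.
Bytes at offsets 1..4: DA FE 73 C3.
Big-endian: lowest address holds the most-significant byte.
The bytes are already most-significant first: 0xDAFE73C3.
Top bit is set, so as a signed 32-bit value this is 0xDAFE73C3 − 2^32 = -620858429.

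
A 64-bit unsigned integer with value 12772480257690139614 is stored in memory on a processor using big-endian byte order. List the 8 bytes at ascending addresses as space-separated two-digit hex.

B1 40 F7 1F 74 4F 7B DE

12772480257690139614 in hexadecimal, padded to 64 bits, is 0xB140F71F744F7BDE.
Split into bytes (most-significant first): B1 40 F7 1F 74 4F 7B DE.
Big-endian: lowest address holds the most-significant byte.
So the memory order matches the most-significant-first order: B1 40 F7 1F 74 4F 7B DE.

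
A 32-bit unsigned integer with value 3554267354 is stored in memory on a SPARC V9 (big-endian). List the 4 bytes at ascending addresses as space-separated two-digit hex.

3554267354 in hexadecimal, padded to 32 bits, is 0xD3D9D0DA.
Split into bytes (most-significant first): D3 D9 D0 DA.
In big-endian order the high byte comes first in memory.
So the memory order matches the most-significant-first order: D3 D9 D0 DA.

D3 D9 D0 DA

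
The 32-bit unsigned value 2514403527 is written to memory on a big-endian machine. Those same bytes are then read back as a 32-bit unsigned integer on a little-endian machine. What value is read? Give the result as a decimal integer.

3351305877

2514403527 in 32-bit hexadecimal is 0x95DEC0C7.
Stored big-endian, the bytes at ascending addresses are 95 DE C0 C7.
Read back as little-endian, the first byte is least significant, giving 0xC7C0DE95.
0xC7C0DE95 = 3351305877.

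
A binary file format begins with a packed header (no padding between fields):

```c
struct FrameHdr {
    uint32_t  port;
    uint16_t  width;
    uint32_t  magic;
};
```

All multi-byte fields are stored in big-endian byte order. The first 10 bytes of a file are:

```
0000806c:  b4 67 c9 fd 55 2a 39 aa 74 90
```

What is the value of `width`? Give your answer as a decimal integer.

`width` follows `port` (4 bytes), so it starts at byte offset 4 and occupies 2 bytes.
Bytes at offsets 4..5: 55 2A.
Big-endian stores the most-significant byte at the lowest address.
The bytes are already most-significant first: 0x552A.
0x552A = 21802.

21802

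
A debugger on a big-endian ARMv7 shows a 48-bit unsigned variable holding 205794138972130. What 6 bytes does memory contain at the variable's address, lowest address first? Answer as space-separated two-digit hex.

205794138972130 in hexadecimal, padded to 48 bits, is 0xBB2B2E8CDFE2.
Split into bytes (most-significant first): BB 2B 2E 8C DF E2.
Big-endian: lowest address holds the most-significant byte.
So the memory order matches the most-significant-first order: BB 2B 2E 8C DF E2.

BB 2B 2E 8C DF E2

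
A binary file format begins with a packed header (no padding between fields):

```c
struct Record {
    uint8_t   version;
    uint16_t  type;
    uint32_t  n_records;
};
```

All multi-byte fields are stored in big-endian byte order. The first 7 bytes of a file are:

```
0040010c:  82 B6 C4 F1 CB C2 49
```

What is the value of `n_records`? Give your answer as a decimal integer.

`n_records` follows `version` (1 B), `type` (2 B), so it starts at offset 1 + 2 = 3 and occupies 4 bytes.
Bytes at offsets 3..6: F1 CB C2 49.
In big-endian order the high byte comes first in memory.
The bytes are already most-significant first: 0xF1CBC249.
0xF1CBC249 = 4056662601.

4056662601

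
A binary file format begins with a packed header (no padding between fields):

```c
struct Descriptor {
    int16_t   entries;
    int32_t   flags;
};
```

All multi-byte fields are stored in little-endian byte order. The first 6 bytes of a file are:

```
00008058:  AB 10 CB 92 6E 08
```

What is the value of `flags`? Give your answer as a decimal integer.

141464267

`flags` follows `entries` (2 bytes), so it starts at byte offset 2 and occupies 4 bytes.
Bytes at offsets 2..5: CB 92 6E 08.
In little-endian order the low byte comes first in memory.
Reassemble most-significant byte first: 08 6E 92 CB → 0x086E92CB.
0x086E92CB = 141464267.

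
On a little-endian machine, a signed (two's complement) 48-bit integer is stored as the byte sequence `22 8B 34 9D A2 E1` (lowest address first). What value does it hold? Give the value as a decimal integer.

-33386438292702

Little-endian stores the least-significant byte at the lowest address.
Reassemble most-significant byte first: E1 A2 9D 34 8B 22 → 0xE1A29D348B22.
Top bit is set, so as a signed 48-bit value this is 0xE1A29D348B22 − 2^48 = -33386438292702.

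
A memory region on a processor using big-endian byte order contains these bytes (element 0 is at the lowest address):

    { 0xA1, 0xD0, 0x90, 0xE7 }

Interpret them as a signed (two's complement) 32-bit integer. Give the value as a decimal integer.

In big-endian order the high byte comes first in memory.
The bytes are already most-significant first: 0xA1D090E7.
Top bit is set, so as a signed 32-bit value this is 0xA1D090E7 − 2^32 = -1580166937.

-1580166937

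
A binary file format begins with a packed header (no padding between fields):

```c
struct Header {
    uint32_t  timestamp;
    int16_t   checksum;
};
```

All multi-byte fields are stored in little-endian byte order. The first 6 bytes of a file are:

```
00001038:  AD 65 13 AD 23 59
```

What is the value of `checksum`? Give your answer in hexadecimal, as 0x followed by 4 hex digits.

0x5923

`checksum` follows `timestamp` (4 bytes), so it starts at byte offset 4 and occupies 2 bytes.
Bytes at offsets 4..5: 23 59.
Little-endian: lowest address holds the least-significant byte.
Reassemble most-significant byte first: 59 23 → 0x5923.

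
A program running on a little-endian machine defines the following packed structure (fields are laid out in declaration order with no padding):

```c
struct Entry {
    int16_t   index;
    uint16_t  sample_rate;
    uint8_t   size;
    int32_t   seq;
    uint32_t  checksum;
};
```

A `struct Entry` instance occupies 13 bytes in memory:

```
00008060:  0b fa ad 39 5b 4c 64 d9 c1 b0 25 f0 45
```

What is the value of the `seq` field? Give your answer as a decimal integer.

`seq` follows `index` (2 B), `sample_rate` (2 B), `size` (1 B), so it starts at offset 2 + 2 + 1 = 5 and occupies 4 bytes.
Bytes at offsets 5..8: 4C 64 D9 C1.
Little-endian stores the least-significant byte at the lowest address.
Reassemble most-significant byte first: C1 D9 64 4C → 0xC1D9644C.
Top bit is set, so as a signed 32-bit value this is 0xC1D9644C − 2^32 = -1042717620.

-1042717620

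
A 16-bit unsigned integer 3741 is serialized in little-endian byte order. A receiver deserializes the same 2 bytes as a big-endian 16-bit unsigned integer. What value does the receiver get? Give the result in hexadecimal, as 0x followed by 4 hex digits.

0x9D0E

3741 in 16-bit hexadecimal is 0x0E9D.
Stored little-endian, the bytes at ascending addresses are 9D 0E.
Read back as big-endian, the last byte is least significant, giving 0x9D0E.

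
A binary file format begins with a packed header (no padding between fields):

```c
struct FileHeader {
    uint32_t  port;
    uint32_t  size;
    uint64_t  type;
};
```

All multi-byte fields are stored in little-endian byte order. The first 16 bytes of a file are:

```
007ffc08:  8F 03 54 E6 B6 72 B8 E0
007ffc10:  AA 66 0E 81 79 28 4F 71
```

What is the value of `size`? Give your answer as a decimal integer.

3770184374

`size` follows `port` (4 bytes), so it starts at byte offset 4 and occupies 4 bytes.
Bytes at offsets 4..7: B6 72 B8 E0.
Little-endian: lowest address holds the least-significant byte.
Reassemble most-significant byte first: E0 B8 72 B6 → 0xE0B872B6.
0xE0B872B6 = 3770184374.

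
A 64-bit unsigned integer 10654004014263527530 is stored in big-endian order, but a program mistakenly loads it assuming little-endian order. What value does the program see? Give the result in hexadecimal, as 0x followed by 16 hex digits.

10654004014263527530 in 64-bit hexadecimal is 0x93DAA03421C3686A.
Stored big-endian, the bytes at ascending addresses are 93 DA A0 34 21 C3 68 6A.
Read back as little-endian, the first byte is least significant, giving 0x6A68C32134A0DA93.

0x6A68C32134A0DA93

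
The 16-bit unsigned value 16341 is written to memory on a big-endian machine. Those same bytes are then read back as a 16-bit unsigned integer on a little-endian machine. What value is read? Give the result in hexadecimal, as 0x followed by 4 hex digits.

16341 in 16-bit hexadecimal is 0x3FD5.
Stored big-endian, the bytes at ascending addresses are 3F D5.
Read back as little-endian, the first byte is least significant, giving 0xD53F.

0xD53F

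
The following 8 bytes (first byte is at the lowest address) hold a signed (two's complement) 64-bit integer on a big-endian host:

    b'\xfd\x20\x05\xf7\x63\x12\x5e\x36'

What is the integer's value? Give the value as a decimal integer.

Big-endian stores the most-significant byte at the lowest address.
The bytes are already most-significant first: 0xFD2005F763125E36.
Top bit is set, so as a signed 64-bit value this is 0xFD2005F763125E36 − 2^64 = -207159022781833674.

-207159022781833674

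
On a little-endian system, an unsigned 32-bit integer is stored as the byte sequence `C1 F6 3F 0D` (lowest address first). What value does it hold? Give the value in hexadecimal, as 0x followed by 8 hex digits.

Little-endian: lowest address holds the least-significant byte.
Reassemble most-significant byte first: 0D 3F F6 C1 → 0x0D3FF6C1.

0x0D3FF6C1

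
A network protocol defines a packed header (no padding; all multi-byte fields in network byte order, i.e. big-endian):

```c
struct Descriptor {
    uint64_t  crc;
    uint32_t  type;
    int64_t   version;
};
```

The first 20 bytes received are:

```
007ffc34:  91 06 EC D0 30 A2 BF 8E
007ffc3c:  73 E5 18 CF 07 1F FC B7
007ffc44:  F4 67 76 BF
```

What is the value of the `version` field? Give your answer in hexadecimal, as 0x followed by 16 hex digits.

`version` follows `crc` (8 B), `type` (4 B), so it starts at offset 8 + 4 = 12 and occupies 8 bytes.
Bytes at offsets 12..19: 07 1F FC B7 F4 67 76 BF.
In big-endian order the high byte comes first in memory.
The bytes are already most-significant first: 0x071FFCB7F46776BF.

0x071FFCB7F46776BF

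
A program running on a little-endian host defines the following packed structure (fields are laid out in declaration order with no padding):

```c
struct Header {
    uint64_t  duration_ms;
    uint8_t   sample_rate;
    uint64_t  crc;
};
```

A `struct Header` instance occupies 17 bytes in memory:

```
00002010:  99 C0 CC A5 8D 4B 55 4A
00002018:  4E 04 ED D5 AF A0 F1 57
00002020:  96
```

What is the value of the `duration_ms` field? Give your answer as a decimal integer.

`duration_ms` is the first field, at byte offset 0, occupying 8 bytes.
Bytes at offsets 0..7: 99 C0 CC A5 8D 4B 55 4A.
Little-endian: lowest address holds the least-significant byte.
Reassemble most-significant byte first: 4A 55 4B 8D A5 CC C0 99 → 0x4A554B8DA5CCC099.
0x4A554B8DA5CCC099 = 5356270403571204249.

5356270403571204249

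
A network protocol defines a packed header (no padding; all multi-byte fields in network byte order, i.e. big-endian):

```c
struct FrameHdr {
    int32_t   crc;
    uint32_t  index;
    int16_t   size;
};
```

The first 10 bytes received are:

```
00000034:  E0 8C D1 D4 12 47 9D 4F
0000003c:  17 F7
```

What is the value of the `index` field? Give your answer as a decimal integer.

306683215

`index` follows `crc` (4 bytes), so it starts at byte offset 4 and occupies 4 bytes.
Bytes at offsets 4..7: 12 47 9D 4F.
Big-endian: lowest address holds the most-significant byte.
The bytes are already most-significant first: 0x12479D4F.
0x12479D4F = 306683215.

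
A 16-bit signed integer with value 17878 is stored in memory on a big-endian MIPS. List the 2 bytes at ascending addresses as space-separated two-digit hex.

45 D6

17878 in hexadecimal, padded to 16 bits, is 0x45D6.
Split into bytes (most-significant first): 45 D6.
Big-endian: lowest address holds the most-significant byte.
So the memory order matches the most-significant-first order: 45 D6.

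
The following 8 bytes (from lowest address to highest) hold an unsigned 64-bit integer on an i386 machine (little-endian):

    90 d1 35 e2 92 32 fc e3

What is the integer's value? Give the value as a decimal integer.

16428061147182518672

In little-endian order the low byte comes first in memory.
Reassemble most-significant byte first: E3 FC 32 92 E2 35 D1 90 → 0xE3FC3292E235D190.
0xE3FC3292E235D190 = 16428061147182518672.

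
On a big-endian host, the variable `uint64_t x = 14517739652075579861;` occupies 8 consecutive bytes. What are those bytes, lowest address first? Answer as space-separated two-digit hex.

C9 79 5F 4B 97 91 69 D5

14517739652075579861 in hexadecimal, padded to 64 bits, is 0xC9795F4B979169D5.
Split into bytes (most-significant first): C9 79 5F 4B 97 91 69 D5.
Big-endian stores the most-significant byte at the lowest address.
So the memory order matches the most-significant-first order: C9 79 5F 4B 97 91 69 D5.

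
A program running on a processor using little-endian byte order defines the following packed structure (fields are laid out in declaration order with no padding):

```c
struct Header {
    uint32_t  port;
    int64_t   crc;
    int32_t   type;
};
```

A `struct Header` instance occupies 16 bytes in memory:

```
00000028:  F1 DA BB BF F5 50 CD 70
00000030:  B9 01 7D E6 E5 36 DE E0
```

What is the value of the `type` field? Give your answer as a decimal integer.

-522307867

`type` follows `port` (4 B), `crc` (8 B), so it starts at offset 4 + 8 = 12 and occupies 4 bytes.
Bytes at offsets 12..15: E5 36 DE E0.
Little-endian stores the least-significant byte at the lowest address.
Reassemble most-significant byte first: E0 DE 36 E5 → 0xE0DE36E5.
Top bit is set, so as a signed 32-bit value this is 0xE0DE36E5 − 2^32 = -522307867.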